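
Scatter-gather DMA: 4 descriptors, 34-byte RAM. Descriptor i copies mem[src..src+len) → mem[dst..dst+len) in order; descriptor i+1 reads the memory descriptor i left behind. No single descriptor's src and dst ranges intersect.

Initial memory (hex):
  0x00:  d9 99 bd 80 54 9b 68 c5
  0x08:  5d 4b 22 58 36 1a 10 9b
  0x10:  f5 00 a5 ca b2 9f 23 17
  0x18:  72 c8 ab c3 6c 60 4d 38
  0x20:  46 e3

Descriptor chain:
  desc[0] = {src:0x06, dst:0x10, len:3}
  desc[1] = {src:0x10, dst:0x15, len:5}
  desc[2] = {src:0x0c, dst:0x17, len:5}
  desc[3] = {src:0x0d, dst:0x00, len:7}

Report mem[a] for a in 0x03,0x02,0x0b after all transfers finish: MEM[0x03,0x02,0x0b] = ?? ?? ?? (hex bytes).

MEM[0x03,0x02,0x0b] = 68 9b 58

[0] 0x06->0x10 len=3 : 68 c5 5d
[1] 0x10->0x15 len=5 : 68 c5 5d ca b2
[2] 0x0c->0x17 len=5 : 36 1a 10 9b 68
[3] 0x0d->0x00 len=7 : 1a 10 9b 68 c5 5d ca
query mem[0x03]=0x68, mem[0x02]=0x9b, mem[0x0b]=0x58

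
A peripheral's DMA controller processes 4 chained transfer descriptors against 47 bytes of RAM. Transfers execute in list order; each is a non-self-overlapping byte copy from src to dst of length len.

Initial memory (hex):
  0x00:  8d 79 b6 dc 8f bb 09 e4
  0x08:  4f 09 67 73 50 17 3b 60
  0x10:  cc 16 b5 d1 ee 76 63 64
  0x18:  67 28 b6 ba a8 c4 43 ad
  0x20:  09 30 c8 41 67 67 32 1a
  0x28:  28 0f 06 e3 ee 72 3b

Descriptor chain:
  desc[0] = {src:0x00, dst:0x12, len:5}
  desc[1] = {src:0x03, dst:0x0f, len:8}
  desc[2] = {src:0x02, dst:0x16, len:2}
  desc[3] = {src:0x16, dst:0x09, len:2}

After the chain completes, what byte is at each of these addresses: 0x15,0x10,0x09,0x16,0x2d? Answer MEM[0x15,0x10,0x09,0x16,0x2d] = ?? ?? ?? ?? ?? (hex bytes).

D0: mem[0x12..0x16] <- [8d 79 b6 dc 8f]
D1: mem[0x0f..0x16] <- [dc 8f bb 09 e4 4f 09 67]
D2: mem[0x16..0x17] <- [b6 dc]
D3: mem[0x09..0x0a] <- [b6 dc]
query mem[0x15]=0x09, mem[0x10]=0x8f, mem[0x09]=0xb6, mem[0x16]=0xb6, mem[0x2d]=0x72

MEM[0x15,0x10,0x09,0x16,0x2d] = 09 8f b6 b6 72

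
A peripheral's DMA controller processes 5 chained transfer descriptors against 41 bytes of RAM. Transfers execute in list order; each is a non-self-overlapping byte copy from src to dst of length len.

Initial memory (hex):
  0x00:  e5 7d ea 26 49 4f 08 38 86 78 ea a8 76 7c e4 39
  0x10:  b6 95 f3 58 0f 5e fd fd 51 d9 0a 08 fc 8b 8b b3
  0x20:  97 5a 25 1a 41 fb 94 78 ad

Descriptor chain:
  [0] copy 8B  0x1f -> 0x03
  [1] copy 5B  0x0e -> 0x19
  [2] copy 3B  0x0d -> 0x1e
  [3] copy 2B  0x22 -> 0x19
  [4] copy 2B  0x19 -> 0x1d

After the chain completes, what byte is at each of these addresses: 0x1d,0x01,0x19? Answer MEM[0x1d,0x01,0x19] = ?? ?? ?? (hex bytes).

D0: mem[0x03..0x0a] <- [b3 97 5a 25 1a 41 fb 94]
D1: mem[0x19..0x1d] <- [e4 39 b6 95 f3]
D2: mem[0x1e..0x20] <- [7c e4 39]
D3: mem[0x19..0x1a] <- [25 1a]
D4: mem[0x1d..0x1e] <- [25 1a]
query mem[0x1d]=0x25, mem[0x01]=0x7d, mem[0x19]=0x25

MEM[0x1d,0x01,0x19] = 25 7d 25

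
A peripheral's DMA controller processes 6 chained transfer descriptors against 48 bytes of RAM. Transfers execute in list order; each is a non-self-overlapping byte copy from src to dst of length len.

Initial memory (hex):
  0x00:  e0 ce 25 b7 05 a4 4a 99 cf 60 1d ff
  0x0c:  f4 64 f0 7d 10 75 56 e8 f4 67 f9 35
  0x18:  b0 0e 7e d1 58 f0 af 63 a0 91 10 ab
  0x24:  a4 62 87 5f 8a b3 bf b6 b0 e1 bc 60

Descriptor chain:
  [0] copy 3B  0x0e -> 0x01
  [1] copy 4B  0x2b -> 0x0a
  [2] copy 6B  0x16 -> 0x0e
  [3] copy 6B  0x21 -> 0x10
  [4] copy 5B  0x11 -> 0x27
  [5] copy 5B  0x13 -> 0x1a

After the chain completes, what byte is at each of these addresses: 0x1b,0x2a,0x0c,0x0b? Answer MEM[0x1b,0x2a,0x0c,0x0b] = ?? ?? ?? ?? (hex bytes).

MEM[0x1b,0x2a,0x0c,0x0b] = 62 62 e1 b0

[0] 0x0e->0x01 len=3 : f0 7d 10
[1] 0x2b->0x0a len=4 : b6 b0 e1 bc
[2] 0x16->0x0e len=6 : f9 35 b0 0e 7e d1
[3] 0x21->0x10 len=6 : 91 10 ab a4 62 87
[4] 0x11->0x27 len=5 : 10 ab a4 62 87
[5] 0x13->0x1a len=5 : a4 62 87 f9 35
query mem[0x1b]=0x62, mem[0x2a]=0x62, mem[0x0c]=0xe1, mem[0x0b]=0xb0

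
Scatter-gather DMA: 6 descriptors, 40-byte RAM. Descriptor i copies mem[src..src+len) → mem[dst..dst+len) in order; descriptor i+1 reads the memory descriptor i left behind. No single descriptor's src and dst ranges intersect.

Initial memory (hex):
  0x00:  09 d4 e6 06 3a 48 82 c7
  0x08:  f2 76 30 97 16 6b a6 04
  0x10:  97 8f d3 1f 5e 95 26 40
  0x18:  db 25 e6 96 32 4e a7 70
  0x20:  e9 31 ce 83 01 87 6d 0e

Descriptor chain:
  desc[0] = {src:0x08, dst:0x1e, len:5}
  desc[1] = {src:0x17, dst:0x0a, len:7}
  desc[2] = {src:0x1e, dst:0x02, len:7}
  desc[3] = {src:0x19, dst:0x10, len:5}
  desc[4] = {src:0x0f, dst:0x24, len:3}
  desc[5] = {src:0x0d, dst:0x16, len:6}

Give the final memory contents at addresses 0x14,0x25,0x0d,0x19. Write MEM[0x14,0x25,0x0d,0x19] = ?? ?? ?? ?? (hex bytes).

D0: mem[0x1e..0x22] <- [f2 76 30 97 16]
D1: mem[0x0a..0x10] <- [40 db 25 e6 96 32 4e]
D2: mem[0x02..0x08] <- [f2 76 30 97 16 83 01]
D3: mem[0x10..0x14] <- [25 e6 96 32 4e]
D4: mem[0x24..0x26] <- [32 25 e6]
D5: mem[0x16..0x1b] <- [e6 96 32 25 e6 96]
query mem[0x14]=0x4e, mem[0x25]=0x25, mem[0x0d]=0xe6, mem[0x19]=0x25

MEM[0x14,0x25,0x0d,0x19] = 4e 25 e6 25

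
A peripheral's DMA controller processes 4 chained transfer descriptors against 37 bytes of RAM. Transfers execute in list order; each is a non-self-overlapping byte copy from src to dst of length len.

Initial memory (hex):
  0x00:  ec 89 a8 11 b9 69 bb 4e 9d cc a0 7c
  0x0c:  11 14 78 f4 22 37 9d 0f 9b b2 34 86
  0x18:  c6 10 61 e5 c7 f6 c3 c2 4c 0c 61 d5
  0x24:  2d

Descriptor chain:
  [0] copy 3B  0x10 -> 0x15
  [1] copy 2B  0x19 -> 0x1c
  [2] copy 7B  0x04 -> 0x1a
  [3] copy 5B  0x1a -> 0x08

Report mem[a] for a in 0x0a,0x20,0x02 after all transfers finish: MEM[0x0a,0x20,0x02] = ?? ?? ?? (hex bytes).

[0] 0x10->0x15 len=3 : 22 37 9d
[1] 0x19->0x1c len=2 : 10 61
[2] 0x04->0x1a len=7 : b9 69 bb 4e 9d cc a0
[3] 0x1a->0x08 len=5 : b9 69 bb 4e 9d
query mem[0x0a]=0xbb, mem[0x20]=0xa0, mem[0x02]=0xa8

MEM[0x0a,0x20,0x02] = bb a0 a8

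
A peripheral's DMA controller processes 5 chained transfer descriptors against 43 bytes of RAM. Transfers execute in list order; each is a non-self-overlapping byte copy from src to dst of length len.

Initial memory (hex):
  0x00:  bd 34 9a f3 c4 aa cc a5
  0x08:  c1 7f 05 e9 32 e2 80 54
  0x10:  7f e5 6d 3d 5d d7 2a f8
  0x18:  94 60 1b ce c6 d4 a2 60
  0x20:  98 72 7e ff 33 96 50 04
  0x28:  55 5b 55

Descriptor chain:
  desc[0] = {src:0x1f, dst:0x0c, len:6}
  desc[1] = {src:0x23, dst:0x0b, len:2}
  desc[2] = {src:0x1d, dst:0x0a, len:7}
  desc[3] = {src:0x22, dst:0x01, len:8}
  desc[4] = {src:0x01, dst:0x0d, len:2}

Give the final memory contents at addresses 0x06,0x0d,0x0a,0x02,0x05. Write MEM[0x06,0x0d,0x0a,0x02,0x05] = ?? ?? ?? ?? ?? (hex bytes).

MEM[0x06,0x0d,0x0a,0x02,0x05] = 04 7e d4 ff 50

  after D0: wrote 6B at 0x0c = 6098727eff33
  after D1: wrote 2B at 0x0b = ff33
  after D2: wrote 7B at 0x0a = d4a26098727eff
  after D3: wrote 8B at 0x01 = 7eff33965004555b
  after D4: wrote 2B at 0x0d = 7eff
query mem[0x06]=0x04, mem[0x0d]=0x7e, mem[0x0a]=0xd4, mem[0x02]=0xff, mem[0x05]=0x50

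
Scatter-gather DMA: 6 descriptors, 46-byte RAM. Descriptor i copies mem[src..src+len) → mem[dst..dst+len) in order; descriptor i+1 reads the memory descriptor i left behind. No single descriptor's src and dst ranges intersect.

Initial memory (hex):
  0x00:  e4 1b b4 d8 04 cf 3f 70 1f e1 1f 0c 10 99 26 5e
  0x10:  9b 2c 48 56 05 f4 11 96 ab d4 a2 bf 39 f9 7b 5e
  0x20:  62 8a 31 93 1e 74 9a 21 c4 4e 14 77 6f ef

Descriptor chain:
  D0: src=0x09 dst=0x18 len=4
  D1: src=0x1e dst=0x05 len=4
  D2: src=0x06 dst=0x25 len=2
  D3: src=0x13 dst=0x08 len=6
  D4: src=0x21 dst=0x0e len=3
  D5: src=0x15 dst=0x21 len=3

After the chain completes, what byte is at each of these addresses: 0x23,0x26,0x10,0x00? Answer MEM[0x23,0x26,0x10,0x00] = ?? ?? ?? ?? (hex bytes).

#0 dst[0x18+4] := {0xe1,0x1f,0x0c,0x10}
#1 dst[0x05+4] := {0x7b,0x5e,0x62,0x8a}
#2 dst[0x25+2] := {0x5e,0x62}
#3 dst[0x08+6] := {0x56,0x05,0xf4,0x11,0x96,0xe1}
#4 dst[0x0e+3] := {0x8a,0x31,0x93}
#5 dst[0x21+3] := {0xf4,0x11,0x96}
query mem[0x23]=0x96, mem[0x26]=0x62, mem[0x10]=0x93, mem[0x00]=0xe4

MEM[0x23,0x26,0x10,0x00] = 96 62 93 e4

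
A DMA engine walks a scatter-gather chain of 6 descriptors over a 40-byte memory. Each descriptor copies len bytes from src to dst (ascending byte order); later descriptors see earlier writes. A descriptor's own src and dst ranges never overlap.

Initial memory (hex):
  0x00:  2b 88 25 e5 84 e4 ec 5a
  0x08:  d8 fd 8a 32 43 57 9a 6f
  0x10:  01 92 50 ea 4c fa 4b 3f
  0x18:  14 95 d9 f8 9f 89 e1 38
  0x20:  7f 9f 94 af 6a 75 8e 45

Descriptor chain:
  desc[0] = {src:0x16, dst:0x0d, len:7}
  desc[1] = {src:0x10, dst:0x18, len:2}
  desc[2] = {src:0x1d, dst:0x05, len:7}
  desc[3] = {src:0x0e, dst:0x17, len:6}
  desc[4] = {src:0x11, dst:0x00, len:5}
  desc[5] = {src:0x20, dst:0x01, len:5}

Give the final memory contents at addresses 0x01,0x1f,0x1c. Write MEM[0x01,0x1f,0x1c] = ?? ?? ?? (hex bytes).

MEM[0x01,0x1f,0x1c] = 7f 38 9f

#0 dst[0x0d+7] := {0x4b,0x3f,0x14,0x95,0xd9,0xf8,0x9f}
#1 dst[0x18+2] := {0x95,0xd9}
#2 dst[0x05+7] := {0x89,0xe1,0x38,0x7f,0x9f,0x94,0xaf}
#3 dst[0x17+6] := {0x3f,0x14,0x95,0xd9,0xf8,0x9f}
#4 dst[0x00+5] := {0xd9,0xf8,0x9f,0x4c,0xfa}
#5 dst[0x01+5] := {0x7f,0x9f,0x94,0xaf,0x6a}
query mem[0x01]=0x7f, mem[0x1f]=0x38, mem[0x1c]=0x9f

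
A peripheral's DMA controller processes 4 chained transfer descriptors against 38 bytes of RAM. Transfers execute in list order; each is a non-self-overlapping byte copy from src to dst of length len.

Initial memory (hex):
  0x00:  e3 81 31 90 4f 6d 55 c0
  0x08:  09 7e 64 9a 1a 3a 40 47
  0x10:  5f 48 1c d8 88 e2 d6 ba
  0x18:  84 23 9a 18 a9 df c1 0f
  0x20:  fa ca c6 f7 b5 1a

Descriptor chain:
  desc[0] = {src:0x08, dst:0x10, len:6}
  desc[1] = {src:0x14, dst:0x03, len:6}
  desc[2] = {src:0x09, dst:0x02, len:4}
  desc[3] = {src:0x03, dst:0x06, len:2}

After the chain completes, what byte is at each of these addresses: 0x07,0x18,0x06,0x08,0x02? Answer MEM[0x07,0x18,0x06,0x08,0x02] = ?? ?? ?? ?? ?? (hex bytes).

MEM[0x07,0x18,0x06,0x08,0x02] = 9a 84 64 23 7e

D0: mem[0x10..0x15] <- [09 7e 64 9a 1a 3a]
D1: mem[0x03..0x08] <- [1a 3a d6 ba 84 23]
D2: mem[0x02..0x05] <- [7e 64 9a 1a]
D3: mem[0x06..0x07] <- [64 9a]
query mem[0x07]=0x9a, mem[0x18]=0x84, mem[0x06]=0x64, mem[0x08]=0x23, mem[0x02]=0x7e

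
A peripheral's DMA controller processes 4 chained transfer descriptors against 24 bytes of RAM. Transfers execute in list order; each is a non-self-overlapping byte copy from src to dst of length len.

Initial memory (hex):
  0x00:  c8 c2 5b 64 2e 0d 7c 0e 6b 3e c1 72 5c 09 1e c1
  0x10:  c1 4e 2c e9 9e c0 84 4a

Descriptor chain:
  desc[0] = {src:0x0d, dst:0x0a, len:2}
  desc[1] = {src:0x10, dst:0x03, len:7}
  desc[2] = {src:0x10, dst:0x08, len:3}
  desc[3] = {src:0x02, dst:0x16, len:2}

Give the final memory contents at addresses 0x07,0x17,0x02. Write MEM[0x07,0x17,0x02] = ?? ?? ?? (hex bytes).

MEM[0x07,0x17,0x02] = 9e c1 5b

  after D0: wrote 2B at 0x0a = 091e
  after D1: wrote 7B at 0x03 = c14e2ce99ec084
  after D2: wrote 3B at 0x08 = c14e2c
  after D3: wrote 2B at 0x16 = 5bc1
query mem[0x07]=0x9e, mem[0x17]=0xc1, mem[0x02]=0x5b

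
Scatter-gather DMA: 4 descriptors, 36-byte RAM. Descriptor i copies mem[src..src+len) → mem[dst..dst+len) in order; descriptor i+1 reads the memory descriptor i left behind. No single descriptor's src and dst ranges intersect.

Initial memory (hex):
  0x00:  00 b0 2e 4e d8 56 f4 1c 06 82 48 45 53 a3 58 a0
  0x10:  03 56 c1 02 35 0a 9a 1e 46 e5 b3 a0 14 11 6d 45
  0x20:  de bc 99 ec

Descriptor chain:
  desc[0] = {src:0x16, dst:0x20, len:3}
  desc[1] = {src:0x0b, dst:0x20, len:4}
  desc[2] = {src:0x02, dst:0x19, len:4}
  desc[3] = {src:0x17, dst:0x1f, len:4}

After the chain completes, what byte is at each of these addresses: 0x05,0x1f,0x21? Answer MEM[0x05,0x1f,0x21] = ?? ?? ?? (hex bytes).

  after D0: wrote 3B at 0x20 = 9a1e46
  after D1: wrote 4B at 0x20 = 4553a358
  after D2: wrote 4B at 0x19 = 2e4ed856
  after D3: wrote 4B at 0x1f = 1e462e4e
query mem[0x05]=0x56, mem[0x1f]=0x1e, mem[0x21]=0x2e

MEM[0x05,0x1f,0x21] = 56 1e 2e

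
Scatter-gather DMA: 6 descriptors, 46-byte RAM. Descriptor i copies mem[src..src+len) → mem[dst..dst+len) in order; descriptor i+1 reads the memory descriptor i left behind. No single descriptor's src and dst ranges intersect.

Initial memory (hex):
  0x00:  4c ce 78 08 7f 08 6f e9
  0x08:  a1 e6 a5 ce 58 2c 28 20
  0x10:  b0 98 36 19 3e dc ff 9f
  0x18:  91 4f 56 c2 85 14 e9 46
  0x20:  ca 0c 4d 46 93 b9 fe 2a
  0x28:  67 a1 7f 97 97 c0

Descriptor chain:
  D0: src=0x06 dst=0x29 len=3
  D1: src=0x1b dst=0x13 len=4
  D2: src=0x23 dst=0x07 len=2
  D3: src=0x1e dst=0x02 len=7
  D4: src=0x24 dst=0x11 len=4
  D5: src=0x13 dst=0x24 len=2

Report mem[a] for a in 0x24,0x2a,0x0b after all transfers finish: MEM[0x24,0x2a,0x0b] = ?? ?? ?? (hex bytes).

D0: mem[0x29..0x2b] <- [6f e9 a1]
D1: mem[0x13..0x16] <- [c2 85 14 e9]
D2: mem[0x07..0x08] <- [46 93]
D3: mem[0x02..0x08] <- [e9 46 ca 0c 4d 46 93]
D4: mem[0x11..0x14] <- [93 b9 fe 2a]
D5: mem[0x24..0x25] <- [fe 2a]
query mem[0x24]=0xfe, mem[0x2a]=0xe9, mem[0x0b]=0xce

MEM[0x24,0x2a,0x0b] = fe e9 ce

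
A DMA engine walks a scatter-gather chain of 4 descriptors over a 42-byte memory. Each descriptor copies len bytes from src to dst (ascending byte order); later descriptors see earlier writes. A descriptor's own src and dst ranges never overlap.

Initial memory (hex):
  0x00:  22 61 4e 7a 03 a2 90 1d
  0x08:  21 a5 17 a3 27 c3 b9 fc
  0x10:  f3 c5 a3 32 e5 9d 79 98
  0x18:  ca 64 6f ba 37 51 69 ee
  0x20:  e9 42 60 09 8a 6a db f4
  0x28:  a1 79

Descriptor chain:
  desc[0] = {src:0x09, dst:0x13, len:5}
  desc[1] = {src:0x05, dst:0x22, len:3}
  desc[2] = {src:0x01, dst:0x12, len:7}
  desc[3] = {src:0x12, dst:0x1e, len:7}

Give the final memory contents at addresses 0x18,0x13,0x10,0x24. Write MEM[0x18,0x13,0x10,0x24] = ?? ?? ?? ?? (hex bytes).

#0 dst[0x13+5] := {0xa5,0x17,0xa3,0x27,0xc3}
#1 dst[0x22+3] := {0xa2,0x90,0x1d}
#2 dst[0x12+7] := {0x61,0x4e,0x7a,0x03,0xa2,0x90,0x1d}
#3 dst[0x1e+7] := {0x61,0x4e,0x7a,0x03,0xa2,0x90,0x1d}
query mem[0x18]=0x1d, mem[0x13]=0x4e, mem[0x10]=0xf3, mem[0x24]=0x1d

MEM[0x18,0x13,0x10,0x24] = 1d 4e f3 1d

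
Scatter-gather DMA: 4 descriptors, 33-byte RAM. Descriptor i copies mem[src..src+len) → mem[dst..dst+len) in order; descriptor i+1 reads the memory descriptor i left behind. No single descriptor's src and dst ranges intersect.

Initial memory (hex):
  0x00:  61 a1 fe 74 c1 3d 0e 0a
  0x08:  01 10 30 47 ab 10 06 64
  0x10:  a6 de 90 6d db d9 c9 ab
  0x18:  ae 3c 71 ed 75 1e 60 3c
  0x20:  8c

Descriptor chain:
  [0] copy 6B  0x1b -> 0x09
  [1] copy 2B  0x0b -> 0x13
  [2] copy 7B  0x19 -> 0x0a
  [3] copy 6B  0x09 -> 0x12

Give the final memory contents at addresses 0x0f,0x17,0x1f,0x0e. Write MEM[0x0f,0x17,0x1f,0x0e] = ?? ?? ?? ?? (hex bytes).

MEM[0x0f,0x17,0x1f,0x0e] = 60 1e 3c 1e

#0 dst[0x09+6] := {0xed,0x75,0x1e,0x60,0x3c,0x8c}
#1 dst[0x13+2] := {0x1e,0x60}
#2 dst[0x0a+7] := {0x3c,0x71,0xed,0x75,0x1e,0x60,0x3c}
#3 dst[0x12+6] := {0xed,0x3c,0x71,0xed,0x75,0x1e}
query mem[0x0f]=0x60, mem[0x17]=0x1e, mem[0x1f]=0x3c, mem[0x0e]=0x1e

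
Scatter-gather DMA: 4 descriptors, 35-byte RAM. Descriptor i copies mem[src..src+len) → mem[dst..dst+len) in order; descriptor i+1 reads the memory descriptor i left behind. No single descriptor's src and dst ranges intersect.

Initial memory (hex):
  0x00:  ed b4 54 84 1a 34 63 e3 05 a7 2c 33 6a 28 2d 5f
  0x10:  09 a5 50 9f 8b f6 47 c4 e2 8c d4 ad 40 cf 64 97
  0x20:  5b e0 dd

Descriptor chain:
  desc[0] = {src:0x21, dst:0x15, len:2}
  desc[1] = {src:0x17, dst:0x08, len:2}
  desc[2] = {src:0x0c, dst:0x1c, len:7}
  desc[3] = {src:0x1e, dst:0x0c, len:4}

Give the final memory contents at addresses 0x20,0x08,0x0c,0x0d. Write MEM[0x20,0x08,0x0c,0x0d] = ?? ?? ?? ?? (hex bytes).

D0: mem[0x15..0x16] <- [e0 dd]
D1: mem[0x08..0x09] <- [c4 e2]
D2: mem[0x1c..0x22] <- [6a 28 2d 5f 09 a5 50]
D3: mem[0x0c..0x0f] <- [2d 5f 09 a5]
query mem[0x20]=0x09, mem[0x08]=0xc4, mem[0x0c]=0x2d, mem[0x0d]=0x5f

MEM[0x20,0x08,0x0c,0x0d] = 09 c4 2d 5f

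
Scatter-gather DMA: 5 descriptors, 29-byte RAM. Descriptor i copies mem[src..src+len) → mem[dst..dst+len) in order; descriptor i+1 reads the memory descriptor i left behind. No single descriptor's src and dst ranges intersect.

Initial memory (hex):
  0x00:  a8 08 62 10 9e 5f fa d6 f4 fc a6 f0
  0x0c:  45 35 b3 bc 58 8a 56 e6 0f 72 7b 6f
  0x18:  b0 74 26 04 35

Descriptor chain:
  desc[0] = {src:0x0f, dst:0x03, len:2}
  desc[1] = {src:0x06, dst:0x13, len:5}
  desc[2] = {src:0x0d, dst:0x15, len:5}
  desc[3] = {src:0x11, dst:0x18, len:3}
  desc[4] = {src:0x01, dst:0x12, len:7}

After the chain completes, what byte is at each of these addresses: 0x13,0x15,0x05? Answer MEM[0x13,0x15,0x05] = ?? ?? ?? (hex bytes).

D0: mem[0x03..0x04] <- [bc 58]
D1: mem[0x13..0x17] <- [fa d6 f4 fc a6]
D2: mem[0x15..0x19] <- [35 b3 bc 58 8a]
D3: mem[0x18..0x1a] <- [8a 56 fa]
D4: mem[0x12..0x18] <- [08 62 bc 58 5f fa d6]
query mem[0x13]=0x62, mem[0x15]=0x58, mem[0x05]=0x5f

MEM[0x13,0x15,0x05] = 62 58 5f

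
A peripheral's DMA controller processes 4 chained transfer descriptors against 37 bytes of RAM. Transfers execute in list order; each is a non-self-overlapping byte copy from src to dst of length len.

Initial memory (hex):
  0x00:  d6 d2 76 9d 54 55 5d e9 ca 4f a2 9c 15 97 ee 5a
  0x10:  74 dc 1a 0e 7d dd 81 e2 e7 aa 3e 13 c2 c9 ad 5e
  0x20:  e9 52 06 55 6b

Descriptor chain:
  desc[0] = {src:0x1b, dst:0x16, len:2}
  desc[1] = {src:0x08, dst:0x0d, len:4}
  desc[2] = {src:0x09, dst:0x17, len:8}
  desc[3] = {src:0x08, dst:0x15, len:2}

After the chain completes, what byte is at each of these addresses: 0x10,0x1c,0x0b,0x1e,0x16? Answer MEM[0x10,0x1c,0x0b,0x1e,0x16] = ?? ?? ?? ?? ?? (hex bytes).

MEM[0x10,0x1c,0x0b,0x1e,0x16] = 9c 4f 9c 9c 4f

[0] 0x1b->0x16 len=2 : 13 c2
[1] 0x08->0x0d len=4 : ca 4f a2 9c
[2] 0x09->0x17 len=8 : 4f a2 9c 15 ca 4f a2 9c
[3] 0x08->0x15 len=2 : ca 4f
query mem[0x10]=0x9c, mem[0x1c]=0x4f, mem[0x0b]=0x9c, mem[0x1e]=0x9c, mem[0x16]=0x4f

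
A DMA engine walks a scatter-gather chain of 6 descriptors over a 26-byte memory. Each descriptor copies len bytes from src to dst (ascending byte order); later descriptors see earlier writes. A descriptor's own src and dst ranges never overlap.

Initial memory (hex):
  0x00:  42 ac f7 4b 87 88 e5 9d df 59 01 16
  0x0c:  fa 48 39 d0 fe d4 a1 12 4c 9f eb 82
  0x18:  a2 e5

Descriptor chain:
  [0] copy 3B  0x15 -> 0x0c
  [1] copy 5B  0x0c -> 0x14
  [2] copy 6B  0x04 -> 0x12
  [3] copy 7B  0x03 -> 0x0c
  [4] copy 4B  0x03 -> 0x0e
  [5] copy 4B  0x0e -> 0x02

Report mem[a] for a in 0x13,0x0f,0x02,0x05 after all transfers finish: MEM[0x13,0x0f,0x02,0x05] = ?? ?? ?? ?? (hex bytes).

[0] 0x15->0x0c len=3 : 9f eb 82
[1] 0x0c->0x14 len=5 : 9f eb 82 d0 fe
[2] 0x04->0x12 len=6 : 87 88 e5 9d df 59
[3] 0x03->0x0c len=7 : 4b 87 88 e5 9d df 59
[4] 0x03->0x0e len=4 : 4b 87 88 e5
[5] 0x0e->0x02 len=4 : 4b 87 88 e5
query mem[0x13]=0x88, mem[0x0f]=0x87, mem[0x02]=0x4b, mem[0x05]=0xe5

MEM[0x13,0x0f,0x02,0x05] = 88 87 4b e5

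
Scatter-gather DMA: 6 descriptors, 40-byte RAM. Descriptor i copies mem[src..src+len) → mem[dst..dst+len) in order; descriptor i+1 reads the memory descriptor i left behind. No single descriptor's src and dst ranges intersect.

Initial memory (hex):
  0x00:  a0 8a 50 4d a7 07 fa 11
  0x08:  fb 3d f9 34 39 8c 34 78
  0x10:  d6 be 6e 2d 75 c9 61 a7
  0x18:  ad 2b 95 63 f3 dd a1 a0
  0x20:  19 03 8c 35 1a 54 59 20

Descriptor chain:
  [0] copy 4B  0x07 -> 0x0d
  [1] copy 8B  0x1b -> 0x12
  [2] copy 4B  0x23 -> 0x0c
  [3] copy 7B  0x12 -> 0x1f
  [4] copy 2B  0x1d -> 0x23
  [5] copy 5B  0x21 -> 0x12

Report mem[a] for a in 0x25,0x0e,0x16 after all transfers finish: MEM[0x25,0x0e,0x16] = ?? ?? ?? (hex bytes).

D0: mem[0x0d..0x10] <- [11 fb 3d f9]
D1: mem[0x12..0x19] <- [63 f3 dd a1 a0 19 03 8c]
D2: mem[0x0c..0x0f] <- [35 1a 54 59]
D3: mem[0x1f..0x25] <- [63 f3 dd a1 a0 19 03]
D4: mem[0x23..0x24] <- [dd a1]
D5: mem[0x12..0x16] <- [dd a1 dd a1 03]
query mem[0x25]=0x03, mem[0x0e]=0x54, mem[0x16]=0x03

MEM[0x25,0x0e,0x16] = 03 54 03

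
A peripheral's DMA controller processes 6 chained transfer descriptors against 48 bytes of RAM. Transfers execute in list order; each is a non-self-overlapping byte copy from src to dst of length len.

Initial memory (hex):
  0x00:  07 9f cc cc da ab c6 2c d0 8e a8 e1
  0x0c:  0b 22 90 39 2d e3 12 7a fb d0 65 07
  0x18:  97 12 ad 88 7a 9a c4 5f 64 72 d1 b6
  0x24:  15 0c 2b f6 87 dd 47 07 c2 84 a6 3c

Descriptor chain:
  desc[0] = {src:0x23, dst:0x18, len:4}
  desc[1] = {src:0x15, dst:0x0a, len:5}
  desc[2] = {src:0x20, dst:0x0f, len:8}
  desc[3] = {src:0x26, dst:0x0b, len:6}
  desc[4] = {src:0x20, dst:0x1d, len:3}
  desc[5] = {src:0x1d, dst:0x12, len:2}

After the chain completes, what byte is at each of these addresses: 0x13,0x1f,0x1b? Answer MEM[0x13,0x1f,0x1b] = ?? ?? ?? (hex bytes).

#0 dst[0x18+4] := {0xb6,0x15,0x0c,0x2b}
#1 dst[0x0a+5] := {0xd0,0x65,0x07,0xb6,0x15}
#2 dst[0x0f+8] := {0x64,0x72,0xd1,0xb6,0x15,0x0c,0x2b,0xf6}
#3 dst[0x0b+6] := {0x2b,0xf6,0x87,0xdd,0x47,0x07}
#4 dst[0x1d+3] := {0x64,0x72,0xd1}
#5 dst[0x12+2] := {0x64,0x72}
query mem[0x13]=0x72, mem[0x1f]=0xd1, mem[0x1b]=0x2b

MEM[0x13,0x1f,0x1b] = 72 d1 2b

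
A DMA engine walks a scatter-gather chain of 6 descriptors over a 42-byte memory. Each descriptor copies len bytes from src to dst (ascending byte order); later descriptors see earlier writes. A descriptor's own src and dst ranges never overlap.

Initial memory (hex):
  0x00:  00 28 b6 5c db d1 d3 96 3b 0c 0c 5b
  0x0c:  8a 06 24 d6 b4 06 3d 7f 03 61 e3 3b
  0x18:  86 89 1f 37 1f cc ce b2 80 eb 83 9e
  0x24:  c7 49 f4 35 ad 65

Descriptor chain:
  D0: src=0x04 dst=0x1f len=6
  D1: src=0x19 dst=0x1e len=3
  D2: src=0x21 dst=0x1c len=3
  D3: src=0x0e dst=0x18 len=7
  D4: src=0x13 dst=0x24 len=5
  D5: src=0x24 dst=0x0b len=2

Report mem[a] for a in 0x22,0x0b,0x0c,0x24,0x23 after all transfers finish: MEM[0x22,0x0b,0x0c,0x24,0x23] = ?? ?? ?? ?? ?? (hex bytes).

D0: mem[0x1f..0x24] <- [db d1 d3 96 3b 0c]
D1: mem[0x1e..0x20] <- [89 1f 37]
D2: mem[0x1c..0x1e] <- [d3 96 3b]
D3: mem[0x18..0x1e] <- [24 d6 b4 06 3d 7f 03]
D4: mem[0x24..0x28] <- [7f 03 61 e3 3b]
D5: mem[0x0b..0x0c] <- [7f 03]
query mem[0x22]=0x96, mem[0x0b]=0x7f, mem[0x0c]=0x03, mem[0x24]=0x7f, mem[0x23]=0x3b

MEM[0x22,0x0b,0x0c,0x24,0x23] = 96 7f 03 7f 3b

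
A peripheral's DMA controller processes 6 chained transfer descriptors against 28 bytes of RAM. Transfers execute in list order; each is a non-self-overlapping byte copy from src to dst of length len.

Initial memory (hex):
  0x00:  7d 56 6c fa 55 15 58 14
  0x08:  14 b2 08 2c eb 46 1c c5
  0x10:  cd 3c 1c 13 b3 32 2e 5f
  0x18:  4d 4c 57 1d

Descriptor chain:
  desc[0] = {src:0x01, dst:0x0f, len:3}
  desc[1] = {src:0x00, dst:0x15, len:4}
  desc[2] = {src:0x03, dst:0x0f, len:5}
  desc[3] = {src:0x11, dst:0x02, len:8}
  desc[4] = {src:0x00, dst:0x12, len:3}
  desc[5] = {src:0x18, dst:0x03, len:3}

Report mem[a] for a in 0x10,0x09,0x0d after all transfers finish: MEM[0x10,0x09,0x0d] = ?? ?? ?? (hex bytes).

  after D0: wrote 3B at 0x0f = 566cfa
  after D1: wrote 4B at 0x15 = 7d566cfa
  after D2: wrote 5B at 0x0f = fa55155814
  after D3: wrote 8B at 0x02 = 155814b37d566cfa
  after D4: wrote 3B at 0x12 = 7d5615
  after D5: wrote 3B at 0x03 = fa4c57
query mem[0x10]=0x55, mem[0x09]=0xfa, mem[0x0d]=0x46

MEM[0x10,0x09,0x0d] = 55 fa 46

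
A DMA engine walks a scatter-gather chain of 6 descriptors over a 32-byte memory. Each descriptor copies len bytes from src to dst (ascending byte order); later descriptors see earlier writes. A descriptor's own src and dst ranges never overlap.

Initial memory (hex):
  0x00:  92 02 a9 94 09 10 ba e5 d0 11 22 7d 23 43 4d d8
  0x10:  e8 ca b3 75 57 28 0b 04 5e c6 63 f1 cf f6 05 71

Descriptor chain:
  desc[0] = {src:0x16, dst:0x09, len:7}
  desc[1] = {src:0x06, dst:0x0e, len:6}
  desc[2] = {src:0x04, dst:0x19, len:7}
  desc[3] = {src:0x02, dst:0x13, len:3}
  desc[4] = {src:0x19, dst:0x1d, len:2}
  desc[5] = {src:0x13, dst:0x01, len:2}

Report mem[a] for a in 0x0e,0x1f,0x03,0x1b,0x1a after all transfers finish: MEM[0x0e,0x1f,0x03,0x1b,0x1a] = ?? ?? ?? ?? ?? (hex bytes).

#0 dst[0x09+7] := {0x0b,0x04,0x5e,0xc6,0x63,0xf1,0xcf}
#1 dst[0x0e+6] := {0xba,0xe5,0xd0,0x0b,0x04,0x5e}
#2 dst[0x19+7] := {0x09,0x10,0xba,0xe5,0xd0,0x0b,0x04}
#3 dst[0x13+3] := {0xa9,0x94,0x09}
#4 dst[0x1d+2] := {0x09,0x10}
#5 dst[0x01+2] := {0xa9,0x94}
query mem[0x0e]=0xba, mem[0x1f]=0x04, mem[0x03]=0x94, mem[0x1b]=0xba, mem[0x1a]=0x10

MEM[0x0e,0x1f,0x03,0x1b,0x1a] = ba 04 94 ba 10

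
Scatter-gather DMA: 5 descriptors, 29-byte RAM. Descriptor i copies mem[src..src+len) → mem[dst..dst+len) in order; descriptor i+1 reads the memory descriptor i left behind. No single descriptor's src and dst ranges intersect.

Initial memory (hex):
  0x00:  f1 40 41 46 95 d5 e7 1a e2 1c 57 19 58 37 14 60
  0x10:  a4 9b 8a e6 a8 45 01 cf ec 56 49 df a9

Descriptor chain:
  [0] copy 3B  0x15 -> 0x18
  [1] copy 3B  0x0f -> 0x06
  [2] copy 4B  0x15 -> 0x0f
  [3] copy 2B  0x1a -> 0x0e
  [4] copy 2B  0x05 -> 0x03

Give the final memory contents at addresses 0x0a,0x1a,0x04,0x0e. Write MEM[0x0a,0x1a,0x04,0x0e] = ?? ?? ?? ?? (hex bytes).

  after D0: wrote 3B at 0x18 = 4501cf
  after D1: wrote 3B at 0x06 = 60a49b
  after D2: wrote 4B at 0x0f = 4501cf45
  after D3: wrote 2B at 0x0e = cfdf
  after D4: wrote 2B at 0x03 = d560
query mem[0x0a]=0x57, mem[0x1a]=0xcf, mem[0x04]=0x60, mem[0x0e]=0xcf

MEM[0x0a,0x1a,0x04,0x0e] = 57 cf 60 cf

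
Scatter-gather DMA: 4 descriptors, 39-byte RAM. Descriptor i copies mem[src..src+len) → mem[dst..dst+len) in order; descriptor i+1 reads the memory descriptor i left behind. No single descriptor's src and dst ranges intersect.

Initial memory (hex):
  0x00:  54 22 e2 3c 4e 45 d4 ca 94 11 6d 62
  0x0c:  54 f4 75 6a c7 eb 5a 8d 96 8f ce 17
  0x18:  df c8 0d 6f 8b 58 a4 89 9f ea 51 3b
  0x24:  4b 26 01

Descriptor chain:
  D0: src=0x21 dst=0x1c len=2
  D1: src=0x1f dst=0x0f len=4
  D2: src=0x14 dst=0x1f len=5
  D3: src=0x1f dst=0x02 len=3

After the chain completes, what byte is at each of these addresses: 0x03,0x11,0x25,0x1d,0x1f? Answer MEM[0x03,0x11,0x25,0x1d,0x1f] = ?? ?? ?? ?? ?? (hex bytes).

MEM[0x03,0x11,0x25,0x1d,0x1f] = 8f ea 26 51 96

D0: mem[0x1c..0x1d] <- [ea 51]
D1: mem[0x0f..0x12] <- [89 9f ea 51]
D2: mem[0x1f..0x23] <- [96 8f ce 17 df]
D3: mem[0x02..0x04] <- [96 8f ce]
query mem[0x03]=0x8f, mem[0x11]=0xea, mem[0x25]=0x26, mem[0x1d]=0x51, mem[0x1f]=0x96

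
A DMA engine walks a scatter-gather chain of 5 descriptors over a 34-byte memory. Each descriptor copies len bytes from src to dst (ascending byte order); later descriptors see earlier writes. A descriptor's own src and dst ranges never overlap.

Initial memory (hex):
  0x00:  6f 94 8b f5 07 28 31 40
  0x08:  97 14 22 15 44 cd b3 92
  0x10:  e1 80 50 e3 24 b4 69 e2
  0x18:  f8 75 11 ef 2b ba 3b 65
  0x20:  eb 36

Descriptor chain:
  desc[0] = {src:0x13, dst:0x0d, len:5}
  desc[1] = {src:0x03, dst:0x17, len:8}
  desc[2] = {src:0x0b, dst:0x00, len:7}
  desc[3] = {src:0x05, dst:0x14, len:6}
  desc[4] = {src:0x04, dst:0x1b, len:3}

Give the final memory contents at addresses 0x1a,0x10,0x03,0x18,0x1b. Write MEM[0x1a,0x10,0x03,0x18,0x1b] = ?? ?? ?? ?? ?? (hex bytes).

MEM[0x1a,0x10,0x03,0x18,0x1b] = 31 69 24 14 b4

D0: mem[0x0d..0x11] <- [e3 24 b4 69 e2]
D1: mem[0x17..0x1e] <- [f5 07 28 31 40 97 14 22]
D2: mem[0x00..0x06] <- [15 44 e3 24 b4 69 e2]
D3: mem[0x14..0x19] <- [69 e2 40 97 14 22]
D4: mem[0x1b..0x1d] <- [b4 69 e2]
query mem[0x1a]=0x31, mem[0x10]=0x69, mem[0x03]=0x24, mem[0x18]=0x14, mem[0x1b]=0xb4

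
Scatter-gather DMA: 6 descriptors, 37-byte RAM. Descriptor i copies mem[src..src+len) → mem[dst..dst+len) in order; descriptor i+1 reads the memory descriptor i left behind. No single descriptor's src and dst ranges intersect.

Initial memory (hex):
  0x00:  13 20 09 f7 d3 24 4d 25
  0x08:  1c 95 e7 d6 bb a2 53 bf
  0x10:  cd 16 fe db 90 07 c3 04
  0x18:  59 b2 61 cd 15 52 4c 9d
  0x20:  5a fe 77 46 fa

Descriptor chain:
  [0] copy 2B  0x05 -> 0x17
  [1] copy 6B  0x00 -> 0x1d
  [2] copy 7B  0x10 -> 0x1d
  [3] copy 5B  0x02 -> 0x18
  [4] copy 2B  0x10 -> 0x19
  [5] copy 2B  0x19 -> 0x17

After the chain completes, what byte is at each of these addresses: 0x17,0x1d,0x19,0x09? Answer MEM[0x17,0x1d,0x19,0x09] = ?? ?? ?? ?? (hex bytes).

MEM[0x17,0x1d,0x19,0x09] = cd cd cd 95

D0: mem[0x17..0x18] <- [24 4d]
D1: mem[0x1d..0x22] <- [13 20 09 f7 d3 24]
D2: mem[0x1d..0x23] <- [cd 16 fe db 90 07 c3]
D3: mem[0x18..0x1c] <- [09 f7 d3 24 4d]
D4: mem[0x19..0x1a] <- [cd 16]
D5: mem[0x17..0x18] <- [cd 16]
query mem[0x17]=0xcd, mem[0x1d]=0xcd, mem[0x19]=0xcd, mem[0x09]=0x95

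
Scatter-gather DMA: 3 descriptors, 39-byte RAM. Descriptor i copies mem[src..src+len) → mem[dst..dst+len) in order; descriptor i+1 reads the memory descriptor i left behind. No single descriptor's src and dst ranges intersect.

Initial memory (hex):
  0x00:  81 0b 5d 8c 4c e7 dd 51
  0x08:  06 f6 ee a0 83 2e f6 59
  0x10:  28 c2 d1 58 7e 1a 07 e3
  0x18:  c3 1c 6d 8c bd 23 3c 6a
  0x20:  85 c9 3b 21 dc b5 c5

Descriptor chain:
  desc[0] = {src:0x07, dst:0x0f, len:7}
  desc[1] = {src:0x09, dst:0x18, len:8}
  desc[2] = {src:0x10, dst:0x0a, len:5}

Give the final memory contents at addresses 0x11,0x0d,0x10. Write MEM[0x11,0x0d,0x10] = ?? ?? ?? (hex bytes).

D0: mem[0x0f..0x15] <- [51 06 f6 ee a0 83 2e]
D1: mem[0x18..0x1f] <- [f6 ee a0 83 2e f6 51 06]
D2: mem[0x0a..0x0e] <- [06 f6 ee a0 83]
query mem[0x11]=0xf6, mem[0x0d]=0xa0, mem[0x10]=0x06

MEM[0x11,0x0d,0x10] = f6 a0 06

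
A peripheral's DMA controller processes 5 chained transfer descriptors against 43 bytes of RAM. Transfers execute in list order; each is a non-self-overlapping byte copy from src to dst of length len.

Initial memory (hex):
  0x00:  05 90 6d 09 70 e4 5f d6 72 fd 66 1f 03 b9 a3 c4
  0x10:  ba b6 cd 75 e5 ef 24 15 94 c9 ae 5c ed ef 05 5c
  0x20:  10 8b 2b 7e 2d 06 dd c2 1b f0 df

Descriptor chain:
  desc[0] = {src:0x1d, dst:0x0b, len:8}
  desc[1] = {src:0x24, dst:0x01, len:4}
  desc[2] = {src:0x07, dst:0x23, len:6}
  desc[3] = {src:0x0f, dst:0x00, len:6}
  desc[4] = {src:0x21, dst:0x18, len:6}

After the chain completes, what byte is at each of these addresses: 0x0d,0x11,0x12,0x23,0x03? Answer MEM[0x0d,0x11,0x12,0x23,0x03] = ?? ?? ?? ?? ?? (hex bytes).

MEM[0x0d,0x11,0x12,0x23,0x03] = 5c 7e 2d d6 2d

  after D0: wrote 8B at 0x0b = ef055c108b2b7e2d
  after D1: wrote 4B at 0x01 = 2d06ddc2
  after D2: wrote 6B at 0x23 = d672fd66ef05
  after D3: wrote 6B at 0x00 = 8b2b7e2d75e5
  after D4: wrote 6B at 0x18 = 8b2bd672fd66
query mem[0x0d]=0x5c, mem[0x11]=0x7e, mem[0x12]=0x2d, mem[0x23]=0xd6, mem[0x03]=0x2d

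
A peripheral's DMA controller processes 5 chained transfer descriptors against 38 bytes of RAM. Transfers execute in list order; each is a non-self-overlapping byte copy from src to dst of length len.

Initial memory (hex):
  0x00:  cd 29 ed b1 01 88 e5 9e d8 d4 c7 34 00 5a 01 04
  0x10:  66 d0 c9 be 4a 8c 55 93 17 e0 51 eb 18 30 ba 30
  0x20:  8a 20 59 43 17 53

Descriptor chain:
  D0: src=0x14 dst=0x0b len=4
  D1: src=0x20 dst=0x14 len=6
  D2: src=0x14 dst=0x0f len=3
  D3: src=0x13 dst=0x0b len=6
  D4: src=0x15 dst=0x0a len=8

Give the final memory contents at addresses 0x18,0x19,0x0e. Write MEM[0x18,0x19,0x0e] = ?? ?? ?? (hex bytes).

MEM[0x18,0x19,0x0e] = 17 53 53

#0 dst[0x0b+4] := {0x4a,0x8c,0x55,0x93}
#1 dst[0x14+6] := {0x8a,0x20,0x59,0x43,0x17,0x53}
#2 dst[0x0f+3] := {0x8a,0x20,0x59}
#3 dst[0x0b+6] := {0xbe,0x8a,0x20,0x59,0x43,0x17}
#4 dst[0x0a+8] := {0x20,0x59,0x43,0x17,0x53,0x51,0xeb,0x18}
query mem[0x18]=0x17, mem[0x19]=0x53, mem[0x0e]=0x53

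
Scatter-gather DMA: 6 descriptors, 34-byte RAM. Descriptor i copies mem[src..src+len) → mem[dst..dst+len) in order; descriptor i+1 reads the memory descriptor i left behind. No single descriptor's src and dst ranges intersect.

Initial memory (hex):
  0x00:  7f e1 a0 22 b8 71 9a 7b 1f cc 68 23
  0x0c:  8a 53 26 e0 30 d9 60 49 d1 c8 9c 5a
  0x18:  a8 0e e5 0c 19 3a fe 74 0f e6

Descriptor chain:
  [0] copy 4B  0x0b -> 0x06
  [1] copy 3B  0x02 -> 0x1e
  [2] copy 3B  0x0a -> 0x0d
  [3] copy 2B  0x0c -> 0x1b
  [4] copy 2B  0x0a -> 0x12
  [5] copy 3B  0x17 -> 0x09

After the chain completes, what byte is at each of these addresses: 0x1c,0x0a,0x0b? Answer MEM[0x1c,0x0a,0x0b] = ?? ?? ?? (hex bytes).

  after D0: wrote 4B at 0x06 = 238a5326
  after D1: wrote 3B at 0x1e = a022b8
  after D2: wrote 3B at 0x0d = 68238a
  after D3: wrote 2B at 0x1b = 8a68
  after D4: wrote 2B at 0x12 = 6823
  after D5: wrote 3B at 0x09 = 5aa80e
query mem[0x1c]=0x68, mem[0x0a]=0xa8, mem[0x0b]=0x0e

MEM[0x1c,0x0a,0x0b] = 68 a8 0e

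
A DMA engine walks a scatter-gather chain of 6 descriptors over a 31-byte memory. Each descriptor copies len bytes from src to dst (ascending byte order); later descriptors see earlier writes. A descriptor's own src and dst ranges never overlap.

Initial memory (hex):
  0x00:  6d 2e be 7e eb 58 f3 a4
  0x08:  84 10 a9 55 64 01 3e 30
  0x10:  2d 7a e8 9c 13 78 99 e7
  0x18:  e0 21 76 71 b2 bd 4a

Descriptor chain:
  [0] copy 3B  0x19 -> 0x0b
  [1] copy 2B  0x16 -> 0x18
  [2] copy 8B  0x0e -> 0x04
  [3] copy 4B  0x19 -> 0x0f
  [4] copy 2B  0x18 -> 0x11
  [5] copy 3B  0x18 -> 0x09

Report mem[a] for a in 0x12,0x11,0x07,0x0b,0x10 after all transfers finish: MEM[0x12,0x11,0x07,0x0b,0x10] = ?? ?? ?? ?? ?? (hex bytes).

D0: mem[0x0b..0x0d] <- [21 76 71]
D1: mem[0x18..0x19] <- [99 e7]
D2: mem[0x04..0x0b] <- [3e 30 2d 7a e8 9c 13 78]
D3: mem[0x0f..0x12] <- [e7 76 71 b2]
D4: mem[0x11..0x12] <- [99 e7]
D5: mem[0x09..0x0b] <- [99 e7 76]
query mem[0x12]=0xe7, mem[0x11]=0x99, mem[0x07]=0x7a, mem[0x0b]=0x76, mem[0x10]=0x76

MEM[0x12,0x11,0x07,0x0b,0x10] = e7 99 7a 76 76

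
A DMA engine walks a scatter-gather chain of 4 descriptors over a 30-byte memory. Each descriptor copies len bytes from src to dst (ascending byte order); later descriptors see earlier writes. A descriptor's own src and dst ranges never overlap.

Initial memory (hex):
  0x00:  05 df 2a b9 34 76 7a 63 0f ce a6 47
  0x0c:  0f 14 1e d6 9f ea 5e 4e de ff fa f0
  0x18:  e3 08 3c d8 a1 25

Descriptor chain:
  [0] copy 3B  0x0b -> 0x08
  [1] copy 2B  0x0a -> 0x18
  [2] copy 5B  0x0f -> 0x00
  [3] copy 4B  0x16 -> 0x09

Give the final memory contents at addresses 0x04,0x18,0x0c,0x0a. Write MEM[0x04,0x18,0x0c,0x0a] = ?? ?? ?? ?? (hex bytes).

MEM[0x04,0x18,0x0c,0x0a] = 4e 14 47 f0

D0: mem[0x08..0x0a] <- [47 0f 14]
D1: mem[0x18..0x19] <- [14 47]
D2: mem[0x00..0x04] <- [d6 9f ea 5e 4e]
D3: mem[0x09..0x0c] <- [fa f0 14 47]
query mem[0x04]=0x4e, mem[0x18]=0x14, mem[0x0c]=0x47, mem[0x0a]=0xf0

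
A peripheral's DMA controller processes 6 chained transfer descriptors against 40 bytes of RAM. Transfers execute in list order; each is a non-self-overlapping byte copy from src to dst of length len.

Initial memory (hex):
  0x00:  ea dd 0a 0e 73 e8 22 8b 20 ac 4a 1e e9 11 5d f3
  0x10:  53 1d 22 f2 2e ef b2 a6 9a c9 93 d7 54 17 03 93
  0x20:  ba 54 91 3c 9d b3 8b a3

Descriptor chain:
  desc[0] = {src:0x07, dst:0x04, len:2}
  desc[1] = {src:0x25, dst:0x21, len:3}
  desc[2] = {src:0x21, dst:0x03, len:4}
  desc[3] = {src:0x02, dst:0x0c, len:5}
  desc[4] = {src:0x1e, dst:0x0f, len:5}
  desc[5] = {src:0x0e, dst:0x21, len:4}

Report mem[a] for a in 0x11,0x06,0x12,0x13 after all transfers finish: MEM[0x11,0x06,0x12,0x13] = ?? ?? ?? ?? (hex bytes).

MEM[0x11,0x06,0x12,0x13] = ba 9d b3 8b

  after D0: wrote 2B at 0x04 = 8b20
  after D1: wrote 3B at 0x21 = b38ba3
  after D2: wrote 4B at 0x03 = b38ba39d
  after D3: wrote 5B at 0x0c = 0ab38ba39d
  after D4: wrote 5B at 0x0f = 0393bab38b
  after D5: wrote 4B at 0x21 = 8b0393ba
query mem[0x11]=0xba, mem[0x06]=0x9d, mem[0x12]=0xb3, mem[0x13]=0x8b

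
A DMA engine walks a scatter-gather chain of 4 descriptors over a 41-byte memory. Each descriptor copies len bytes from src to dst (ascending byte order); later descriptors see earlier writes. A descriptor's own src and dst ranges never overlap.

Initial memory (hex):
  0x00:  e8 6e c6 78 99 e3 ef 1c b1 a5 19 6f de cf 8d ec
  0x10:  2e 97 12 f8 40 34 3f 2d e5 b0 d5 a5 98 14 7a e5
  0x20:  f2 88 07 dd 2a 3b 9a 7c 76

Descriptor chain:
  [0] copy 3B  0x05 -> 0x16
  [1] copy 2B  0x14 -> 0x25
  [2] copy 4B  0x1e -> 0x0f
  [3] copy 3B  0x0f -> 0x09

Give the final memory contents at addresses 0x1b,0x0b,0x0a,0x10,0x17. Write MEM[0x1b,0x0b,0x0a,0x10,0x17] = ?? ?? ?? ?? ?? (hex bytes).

MEM[0x1b,0x0b,0x0a,0x10,0x17] = a5 f2 e5 e5 ef

D0: mem[0x16..0x18] <- [e3 ef 1c]
D1: mem[0x25..0x26] <- [40 34]
D2: mem[0x0f..0x12] <- [7a e5 f2 88]
D3: mem[0x09..0x0b] <- [7a e5 f2]
query mem[0x1b]=0xa5, mem[0x0b]=0xf2, mem[0x0a]=0xe5, mem[0x10]=0xe5, mem[0x17]=0xef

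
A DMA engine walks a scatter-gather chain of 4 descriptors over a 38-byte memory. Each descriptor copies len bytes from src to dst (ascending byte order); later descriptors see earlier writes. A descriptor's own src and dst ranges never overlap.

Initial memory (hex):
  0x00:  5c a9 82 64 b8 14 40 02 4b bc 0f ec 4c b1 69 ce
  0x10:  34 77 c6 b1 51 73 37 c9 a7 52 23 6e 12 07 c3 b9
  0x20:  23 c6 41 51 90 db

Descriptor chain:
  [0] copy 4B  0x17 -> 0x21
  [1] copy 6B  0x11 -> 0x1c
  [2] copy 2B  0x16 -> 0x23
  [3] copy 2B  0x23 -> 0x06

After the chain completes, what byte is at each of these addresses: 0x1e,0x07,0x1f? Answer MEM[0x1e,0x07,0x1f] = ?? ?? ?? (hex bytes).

MEM[0x1e,0x07,0x1f] = b1 c9 51

D0: mem[0x21..0x24] <- [c9 a7 52 23]
D1: mem[0x1c..0x21] <- [77 c6 b1 51 73 37]
D2: mem[0x23..0x24] <- [37 c9]
D3: mem[0x06..0x07] <- [37 c9]
query mem[0x1e]=0xb1, mem[0x07]=0xc9, mem[0x1f]=0x51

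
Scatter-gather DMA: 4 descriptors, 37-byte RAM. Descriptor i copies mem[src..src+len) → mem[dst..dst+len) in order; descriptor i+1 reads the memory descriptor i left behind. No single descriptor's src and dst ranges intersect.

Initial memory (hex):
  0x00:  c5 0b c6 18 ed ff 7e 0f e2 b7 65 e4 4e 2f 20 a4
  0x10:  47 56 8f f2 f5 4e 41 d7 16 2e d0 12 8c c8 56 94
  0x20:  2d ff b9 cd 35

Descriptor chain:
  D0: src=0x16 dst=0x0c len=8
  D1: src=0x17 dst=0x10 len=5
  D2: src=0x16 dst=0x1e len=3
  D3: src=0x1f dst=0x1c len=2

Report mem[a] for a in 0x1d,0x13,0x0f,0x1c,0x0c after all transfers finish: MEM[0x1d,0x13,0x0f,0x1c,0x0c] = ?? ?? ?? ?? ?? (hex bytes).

MEM[0x1d,0x13,0x0f,0x1c,0x0c] = 16 d0 2e d7 41

[0] 0x16->0x0c len=8 : 41 d7 16 2e d0 12 8c c8
[1] 0x17->0x10 len=5 : d7 16 2e d0 12
[2] 0x16->0x1e len=3 : 41 d7 16
[3] 0x1f->0x1c len=2 : d7 16
query mem[0x1d]=0x16, mem[0x13]=0xd0, mem[0x0f]=0x2e, mem[0x1c]=0xd7, mem[0x0c]=0x41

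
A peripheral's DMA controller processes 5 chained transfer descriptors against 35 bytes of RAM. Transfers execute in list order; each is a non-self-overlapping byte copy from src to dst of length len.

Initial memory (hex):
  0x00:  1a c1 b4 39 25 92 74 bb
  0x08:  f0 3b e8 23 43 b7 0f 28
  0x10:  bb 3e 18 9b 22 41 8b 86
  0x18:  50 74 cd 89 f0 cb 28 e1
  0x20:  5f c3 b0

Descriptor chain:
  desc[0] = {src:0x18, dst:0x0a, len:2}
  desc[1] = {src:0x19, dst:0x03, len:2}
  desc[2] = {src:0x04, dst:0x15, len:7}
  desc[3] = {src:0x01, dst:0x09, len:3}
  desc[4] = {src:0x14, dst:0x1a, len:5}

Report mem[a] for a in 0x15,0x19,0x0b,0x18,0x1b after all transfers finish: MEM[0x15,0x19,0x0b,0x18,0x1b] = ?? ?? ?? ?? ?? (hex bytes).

D0: mem[0x0a..0x0b] <- [50 74]
D1: mem[0x03..0x04] <- [74 cd]
D2: mem[0x15..0x1b] <- [cd 92 74 bb f0 3b 50]
D3: mem[0x09..0x0b] <- [c1 b4 74]
D4: mem[0x1a..0x1e] <- [22 cd 92 74 bb]
query mem[0x15]=0xcd, mem[0x19]=0xf0, mem[0x0b]=0x74, mem[0x18]=0xbb, mem[0x1b]=0xcd

MEM[0x15,0x19,0x0b,0x18,0x1b] = cd f0 74 bb cd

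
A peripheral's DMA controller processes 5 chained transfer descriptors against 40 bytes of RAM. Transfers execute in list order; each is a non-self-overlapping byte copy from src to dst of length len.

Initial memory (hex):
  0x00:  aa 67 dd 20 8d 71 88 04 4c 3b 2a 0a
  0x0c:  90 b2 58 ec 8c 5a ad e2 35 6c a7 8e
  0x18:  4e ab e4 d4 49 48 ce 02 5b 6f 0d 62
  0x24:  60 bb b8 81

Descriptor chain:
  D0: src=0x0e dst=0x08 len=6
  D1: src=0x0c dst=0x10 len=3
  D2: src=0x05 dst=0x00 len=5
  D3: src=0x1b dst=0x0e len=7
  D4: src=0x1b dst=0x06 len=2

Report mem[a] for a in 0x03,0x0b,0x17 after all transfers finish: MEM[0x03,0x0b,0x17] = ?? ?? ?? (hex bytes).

MEM[0x03,0x0b,0x17] = 58 5a 8e

[0] 0x0e->0x08 len=6 : 58 ec 8c 5a ad e2
[1] 0x0c->0x10 len=3 : ad e2 58
[2] 0x05->0x00 len=5 : 71 88 04 58 ec
[3] 0x1b->0x0e len=7 : d4 49 48 ce 02 5b 6f
[4] 0x1b->0x06 len=2 : d4 49
query mem[0x03]=0x58, mem[0x0b]=0x5a, mem[0x17]=0x8e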